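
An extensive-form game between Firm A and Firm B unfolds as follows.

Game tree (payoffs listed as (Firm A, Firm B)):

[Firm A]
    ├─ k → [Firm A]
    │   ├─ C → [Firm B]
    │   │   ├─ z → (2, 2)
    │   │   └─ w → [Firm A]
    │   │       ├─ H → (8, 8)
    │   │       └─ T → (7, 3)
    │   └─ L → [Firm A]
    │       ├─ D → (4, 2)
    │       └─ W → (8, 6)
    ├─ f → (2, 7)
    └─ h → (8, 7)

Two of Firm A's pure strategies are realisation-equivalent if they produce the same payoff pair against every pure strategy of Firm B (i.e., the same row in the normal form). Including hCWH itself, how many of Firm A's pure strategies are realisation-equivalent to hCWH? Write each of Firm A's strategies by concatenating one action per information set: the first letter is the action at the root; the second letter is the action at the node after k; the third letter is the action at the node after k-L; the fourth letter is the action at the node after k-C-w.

Row for hCWH (columns z, w): (8,7) (8,7).
Under hCWH, Firm A's choice at the node after k and at the node after k-L and at the node after k-C-w can never be reached regardless of what Firm B does, so varying those choices leaves every outcome unchanged.
Holding the reachable choices fixed and varying the unreachable ones freely already gives 2 × 2 × 2 = 8 equivalent strategies.
No other strategy reproduces this row, so those 8 are the full class: hCDH, hCDT, hCWH, hCWT, hLDH, hLDT, hLWH, hLWT.

8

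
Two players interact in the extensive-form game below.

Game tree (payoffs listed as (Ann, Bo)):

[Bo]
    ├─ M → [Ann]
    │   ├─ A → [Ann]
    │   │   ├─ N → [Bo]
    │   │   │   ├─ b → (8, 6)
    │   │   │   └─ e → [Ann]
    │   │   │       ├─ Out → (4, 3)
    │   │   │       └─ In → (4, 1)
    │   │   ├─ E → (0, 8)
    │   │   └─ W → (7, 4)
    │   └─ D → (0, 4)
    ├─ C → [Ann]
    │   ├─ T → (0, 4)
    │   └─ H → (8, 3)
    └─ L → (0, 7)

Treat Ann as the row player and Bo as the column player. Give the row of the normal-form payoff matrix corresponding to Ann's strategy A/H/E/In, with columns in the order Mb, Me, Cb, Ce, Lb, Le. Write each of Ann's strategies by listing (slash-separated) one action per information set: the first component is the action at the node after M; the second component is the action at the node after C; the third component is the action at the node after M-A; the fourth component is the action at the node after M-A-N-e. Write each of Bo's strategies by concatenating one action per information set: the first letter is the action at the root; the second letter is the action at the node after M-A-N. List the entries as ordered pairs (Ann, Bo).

vs Mb: Bo plays M → Ann plays A at [M] → Ann plays E at [M-A] → (0, 8)
vs Me: Bo plays M → Ann plays A at [M] → Ann plays E at [M-A] → (0, 8)
vs Cb: Bo plays C → Ann plays H at [C] → (8, 3)
vs Ce: Bo plays C → Ann plays H at [C] → (8, 3)
vs Lb: Bo plays L → (0, 7)
vs Le: Bo plays L → (0, 7)

(0,8) (0,8) (8,3) (8,3) (0,7) (0,7)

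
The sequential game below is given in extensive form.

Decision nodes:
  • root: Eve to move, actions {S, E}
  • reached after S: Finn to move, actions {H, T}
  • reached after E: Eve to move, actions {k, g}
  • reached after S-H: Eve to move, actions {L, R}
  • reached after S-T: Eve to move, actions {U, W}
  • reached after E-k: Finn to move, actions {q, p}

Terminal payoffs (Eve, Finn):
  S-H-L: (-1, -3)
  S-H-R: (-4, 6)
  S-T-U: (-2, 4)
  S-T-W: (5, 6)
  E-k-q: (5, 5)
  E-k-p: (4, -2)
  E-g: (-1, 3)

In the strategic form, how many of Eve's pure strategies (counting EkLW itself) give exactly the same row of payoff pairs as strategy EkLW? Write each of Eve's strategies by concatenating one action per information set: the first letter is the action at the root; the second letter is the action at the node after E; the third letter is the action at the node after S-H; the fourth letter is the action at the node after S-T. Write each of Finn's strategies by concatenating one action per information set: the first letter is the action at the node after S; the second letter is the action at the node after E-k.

4

Row for EkLW (columns Hq, Hp, Tq, Tp): (5,5) (4,-2) (5,5) (4,-2).
Under EkLW, Eve's choice at the node after S-H and at the node after S-T can never be reached regardless of what Finn does, so varying those choices leaves every outcome unchanged.
Holding the reachable choices fixed and varying the unreachable ones freely already gives 2 × 2 = 4 equivalent strategies.
No other strategy reproduces this row, so those 4 are the full class: EkLU, EkLW, EkRU, EkRW.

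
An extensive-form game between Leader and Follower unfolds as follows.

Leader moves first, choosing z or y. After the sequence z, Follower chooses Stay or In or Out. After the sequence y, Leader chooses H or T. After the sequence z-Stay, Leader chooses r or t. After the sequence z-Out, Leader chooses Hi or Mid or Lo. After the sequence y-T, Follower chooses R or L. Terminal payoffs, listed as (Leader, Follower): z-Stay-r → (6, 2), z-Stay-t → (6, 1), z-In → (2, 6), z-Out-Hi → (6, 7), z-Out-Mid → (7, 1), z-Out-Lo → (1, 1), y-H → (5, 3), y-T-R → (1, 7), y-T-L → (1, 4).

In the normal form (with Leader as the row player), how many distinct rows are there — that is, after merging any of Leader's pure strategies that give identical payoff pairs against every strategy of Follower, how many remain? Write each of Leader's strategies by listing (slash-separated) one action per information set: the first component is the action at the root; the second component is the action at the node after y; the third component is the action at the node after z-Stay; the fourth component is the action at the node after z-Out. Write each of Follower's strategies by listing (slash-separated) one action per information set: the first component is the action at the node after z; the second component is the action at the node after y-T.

Leader has 24 pure strategies: z/H/r/Hi, z/H/r/Mid, z/H/r/Lo, z/H/t/Hi, z/H/t/Mid, z/H/t/Lo, z/T/r/Hi, z/T/r/Mid, z/T/r/Lo, z/T/t/Hi, z/T/t/Mid, z/T/t/Lo, y/H/r/Hi, y/H/r/Mid, y/H/r/Lo, y/H/t/Hi, y/H/t/Mid, y/H/t/Lo, y/T/r/Hi, y/T/r/Mid, y/T/r/Lo, y/T/t/Hi, y/T/t/Mid, y/T/t/Lo. Columns: Stay/R, Stay/L, In/R, In/L, Out/R, Out/L.
{z/H/r/Hi, z/T/r/Hi} → row (6,2) (6,2) (2,6) (2,6) (6,7) (6,7)
{z/H/r/Mid, z/T/r/Mid} → row (6,2) (6,2) (2,6) (2,6) (7,1) (7,1)
{z/H/r/Lo, z/T/r/Lo} → row (6,2) (6,2) (2,6) (2,6) (1,1) (1,1)
{z/H/t/Hi, z/T/t/Hi} → row (6,1) (6,1) (2,6) (2,6) (6,7) (6,7)
{z/H/t/Mid, z/T/t/Mid} → row (6,1) (6,1) (2,6) (2,6) (7,1) (7,1)
{z/H/t/Lo, z/T/t/Lo} → row (6,1) (6,1) (2,6) (2,6) (1,1) (1,1)
{y/H/r/Hi, y/H/r/Mid, y/H/r/Lo, y/H/t/Hi, y/H/t/Mid, y/H/t/Lo} → row (5,3) (5,3) (5,3) (5,3) (5,3) (5,3)
{y/T/r/Hi, y/T/r/Mid, y/T/r/Lo, y/T/t/Hi, y/T/t/Mid, y/T/t/Lo} → row (1,7) (1,4) (1,7) (1,4) (1,7) (1,4)
That's 8 distinct rows out of 24 strategies.

8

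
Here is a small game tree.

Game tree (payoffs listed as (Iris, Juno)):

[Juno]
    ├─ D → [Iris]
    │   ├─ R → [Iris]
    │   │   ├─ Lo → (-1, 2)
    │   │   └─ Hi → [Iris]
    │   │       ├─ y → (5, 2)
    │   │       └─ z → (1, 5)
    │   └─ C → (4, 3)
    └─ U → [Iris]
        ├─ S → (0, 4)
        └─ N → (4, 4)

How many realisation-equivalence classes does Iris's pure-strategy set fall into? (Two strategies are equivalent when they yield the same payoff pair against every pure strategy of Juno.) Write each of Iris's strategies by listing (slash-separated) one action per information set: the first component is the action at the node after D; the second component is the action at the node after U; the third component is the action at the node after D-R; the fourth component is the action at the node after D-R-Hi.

8

Iris has 16 pure strategies: R/S/Lo/y, R/S/Lo/z, R/S/Hi/y, R/S/Hi/z, R/N/Lo/y, R/N/Lo/z, R/N/Hi/y, R/N/Hi/z, C/S/Lo/y, C/S/Lo/z, C/S/Hi/y, C/S/Hi/z, C/N/Lo/y, C/N/Lo/z, C/N/Hi/y, C/N/Hi/z. Columns: D, U.
{R/S/Lo/y, R/S/Lo/z} → row (-1,2) (0,4)
{R/S/Hi/y} → row (5,2) (0,4)
{R/S/Hi/z} → row (1,5) (0,4)
{R/N/Lo/y, R/N/Lo/z} → row (-1,2) (4,4)
{R/N/Hi/y} → row (5,2) (4,4)
{R/N/Hi/z} → row (1,5) (4,4)
{C/S/Lo/y, C/S/Lo/z, C/S/Hi/y, C/S/Hi/z} → row (4,3) (0,4)
{C/N/Lo/y, C/N/Lo/z, C/N/Hi/y, C/N/Hi/z} → row (4,3) (4,4)
That's 8 distinct rows out of 16 strategies.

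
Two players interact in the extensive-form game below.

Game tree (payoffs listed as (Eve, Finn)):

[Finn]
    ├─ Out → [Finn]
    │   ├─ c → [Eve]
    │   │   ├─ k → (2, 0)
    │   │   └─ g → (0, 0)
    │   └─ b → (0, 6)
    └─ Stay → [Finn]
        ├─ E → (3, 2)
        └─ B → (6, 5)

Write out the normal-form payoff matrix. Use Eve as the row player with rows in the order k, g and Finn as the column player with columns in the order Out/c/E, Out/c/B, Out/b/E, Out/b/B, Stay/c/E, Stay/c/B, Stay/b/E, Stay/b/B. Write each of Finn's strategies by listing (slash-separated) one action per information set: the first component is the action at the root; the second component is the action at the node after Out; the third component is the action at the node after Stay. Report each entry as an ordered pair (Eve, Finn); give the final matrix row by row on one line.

      Out/c/E  Out/c/B  Out/b/E  Out/b/B  Stay/c/E  Stay/c/B  Stay/b/E  Stay/b/B
   k    (2,0)    (2,0)    (0,6)    (0,6)    (3,2)    (6,5)    (3,2)    (6,5)
   g    (0,0)    (0,0)    (0,6)    (0,6)    (3,2)    (6,5)    (3,2)    (6,5)

k: (2,0) (2,0) (0,6) (0,6) (3,2) (6,5) (3,2) (6,5) | g: (0,0) (0,0) (0,6) (0,6) (3,2) (6,5) (3,2) (6,5)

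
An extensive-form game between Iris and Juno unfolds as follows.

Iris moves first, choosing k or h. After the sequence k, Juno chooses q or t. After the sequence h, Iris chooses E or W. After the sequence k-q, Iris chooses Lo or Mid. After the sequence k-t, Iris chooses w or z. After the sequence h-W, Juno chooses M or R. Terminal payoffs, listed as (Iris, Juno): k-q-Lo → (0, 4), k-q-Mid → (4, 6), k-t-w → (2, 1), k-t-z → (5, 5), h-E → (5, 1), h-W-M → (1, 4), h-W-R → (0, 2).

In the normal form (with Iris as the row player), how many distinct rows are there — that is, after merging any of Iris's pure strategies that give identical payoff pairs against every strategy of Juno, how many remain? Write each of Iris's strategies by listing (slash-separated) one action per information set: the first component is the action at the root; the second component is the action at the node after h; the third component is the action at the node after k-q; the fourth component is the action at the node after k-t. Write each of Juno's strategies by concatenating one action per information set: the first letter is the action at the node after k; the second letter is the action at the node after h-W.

Iris has 16 pure strategies: k/E/Lo/w, k/E/Lo/z, k/E/Mid/w, k/E/Mid/z, k/W/Lo/w, k/W/Lo/z, k/W/Mid/w, k/W/Mid/z, h/E/Lo/w, h/E/Lo/z, h/E/Mid/w, h/E/Mid/z, h/W/Lo/w, h/W/Lo/z, h/W/Mid/w, h/W/Mid/z. Columns: qM, qR, tM, tR.
{k/E/Lo/w, k/W/Lo/w} → row (0,4) (0,4) (2,1) (2,1)
{k/E/Lo/z, k/W/Lo/z} → row (0,4) (0,4) (5,5) (5,5)
{k/E/Mid/w, k/W/Mid/w} → row (4,6) (4,6) (2,1) (2,1)
{k/E/Mid/z, k/W/Mid/z} → row (4,6) (4,6) (5,5) (5,5)
{h/E/Lo/w, h/E/Lo/z, h/E/Mid/w, h/E/Mid/z} → row (5,1) (5,1) (5,1) (5,1)
{h/W/Lo/w, h/W/Lo/z, h/W/Mid/w, h/W/Mid/z} → row (1,4) (0,2) (1,4) (0,2)
That's 6 distinct rows out of 16 strategies.

6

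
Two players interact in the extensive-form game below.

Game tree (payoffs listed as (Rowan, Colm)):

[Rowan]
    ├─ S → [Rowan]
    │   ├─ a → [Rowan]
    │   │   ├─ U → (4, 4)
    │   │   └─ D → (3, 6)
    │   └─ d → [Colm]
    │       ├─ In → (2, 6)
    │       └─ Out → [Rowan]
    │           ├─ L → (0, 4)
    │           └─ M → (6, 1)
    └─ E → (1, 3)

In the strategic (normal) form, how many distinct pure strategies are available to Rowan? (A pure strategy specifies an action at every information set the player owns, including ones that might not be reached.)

16

Rowan owns the root with actions {S, E} — two choices.
Rowan owns the node after S with actions {a, d} — two choices.
Rowan owns the node after S-a with actions {U, D} — two choices.
Rowan owns the node after S-d-Out with actions {L, M} — two choices.
A pure strategy fixes one action at each information set independently, so the count is the product 2 × 2 × 2 × 2 = 16.
(For reference, Colm has 2 pure strategies, giving a 16×2 normal-form matrix.)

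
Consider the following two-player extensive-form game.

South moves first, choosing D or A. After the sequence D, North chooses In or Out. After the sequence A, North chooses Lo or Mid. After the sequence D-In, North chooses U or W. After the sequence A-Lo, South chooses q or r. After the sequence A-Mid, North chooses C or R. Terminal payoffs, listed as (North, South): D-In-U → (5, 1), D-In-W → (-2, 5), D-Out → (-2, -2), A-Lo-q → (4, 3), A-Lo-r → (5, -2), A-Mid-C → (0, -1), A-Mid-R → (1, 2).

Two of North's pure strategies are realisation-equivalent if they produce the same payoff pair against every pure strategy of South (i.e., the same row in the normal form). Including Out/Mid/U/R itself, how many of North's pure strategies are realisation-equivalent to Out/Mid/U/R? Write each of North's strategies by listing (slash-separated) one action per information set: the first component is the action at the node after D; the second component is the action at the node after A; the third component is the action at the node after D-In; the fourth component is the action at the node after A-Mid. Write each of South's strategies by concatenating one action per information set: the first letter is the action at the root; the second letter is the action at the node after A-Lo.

2

Row for Out/Mid/U/R (columns Dq, Dr, Aq, Ar): (-2,-2) (-2,-2) (1,2) (1,2).
Under Out/Mid/U/R, North's choice at the node after D-In can never be reached regardless of what South does, so varying those choices leaves every outcome unchanged.
Holding the reachable choices fixed and varying the unreachable one freely already gives 2 equivalent strategies.
No other strategy reproduces this row, so those 2 are the full class: Out/Mid/U/R, Out/Mid/W/R.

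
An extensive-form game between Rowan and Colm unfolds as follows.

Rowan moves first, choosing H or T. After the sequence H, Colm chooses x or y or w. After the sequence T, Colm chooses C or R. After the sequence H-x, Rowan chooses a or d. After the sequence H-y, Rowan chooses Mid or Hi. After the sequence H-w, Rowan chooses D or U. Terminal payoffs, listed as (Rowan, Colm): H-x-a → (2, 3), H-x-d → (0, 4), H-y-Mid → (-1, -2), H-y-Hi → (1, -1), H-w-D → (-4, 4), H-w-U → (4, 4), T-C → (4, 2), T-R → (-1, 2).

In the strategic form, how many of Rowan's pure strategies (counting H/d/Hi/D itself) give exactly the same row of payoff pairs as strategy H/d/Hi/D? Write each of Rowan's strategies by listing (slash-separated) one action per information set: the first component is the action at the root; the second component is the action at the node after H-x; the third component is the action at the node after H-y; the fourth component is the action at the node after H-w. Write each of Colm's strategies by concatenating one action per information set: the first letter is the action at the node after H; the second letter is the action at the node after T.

1

Row for H/d/Hi/D (columns xC, xR, yC, yR, wC, wR): (0,4) (0,4) (1,-1) (1,-1) (-4,4) (-4,4).
Every one of Rowan's information sets is on the play path for some reply by Colm when Rowan follows H/d/Hi/D.
Changing the action at any of them therefore changes at least one column, so only H/d/Hi/D itself gives this row.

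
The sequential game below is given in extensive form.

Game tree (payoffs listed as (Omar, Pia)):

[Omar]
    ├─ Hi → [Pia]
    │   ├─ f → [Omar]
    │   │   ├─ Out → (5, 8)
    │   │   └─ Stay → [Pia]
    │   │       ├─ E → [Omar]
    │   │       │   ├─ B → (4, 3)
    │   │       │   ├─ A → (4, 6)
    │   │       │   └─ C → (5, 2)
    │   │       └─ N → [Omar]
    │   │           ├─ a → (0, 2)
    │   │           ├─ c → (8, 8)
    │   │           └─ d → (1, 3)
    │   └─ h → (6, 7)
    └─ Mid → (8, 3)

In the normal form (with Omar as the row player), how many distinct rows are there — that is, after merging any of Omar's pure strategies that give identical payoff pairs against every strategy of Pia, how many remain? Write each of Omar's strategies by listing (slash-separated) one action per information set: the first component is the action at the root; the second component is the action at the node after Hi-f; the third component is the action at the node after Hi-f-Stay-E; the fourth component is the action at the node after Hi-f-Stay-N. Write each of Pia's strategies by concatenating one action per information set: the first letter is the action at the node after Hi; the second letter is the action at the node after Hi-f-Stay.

11

Omar has 36 pure strategies: Hi/Out/B/a, Hi/Out/B/c, Hi/Out/B/d, Hi/Out/A/a, Hi/Out/A/c, Hi/Out/A/d, Hi/Out/C/a, Hi/Out/C/c, Hi/Out/C/d, Hi/Stay/B/a, Hi/Stay/B/c, Hi/Stay/B/d, Hi/Stay/A/a, Hi/Stay/A/c, Hi/Stay/A/d, Hi/Stay/C/a, Hi/Stay/C/c, Hi/Stay/C/d, Mid/Out/B/a, Mid/Out/B/c, Mid/Out/B/d, Mid/Out/A/a, Mid/Out/A/c, Mid/Out/A/d, Mid/Out/C/a, Mid/Out/C/c, Mid/Out/C/d, Mid/Stay/B/a, Mid/Stay/B/c, Mid/Stay/B/d, Mid/Stay/A/a, Mid/Stay/A/c, Mid/Stay/A/d, Mid/Stay/C/a, Mid/Stay/C/c, Mid/Stay/C/d. Columns: fE, fN, hE, hN.
{Hi/Out/B/a, Hi/Out/B/c, Hi/Out/B/d, Hi/Out/A/a, Hi/Out/A/c, Hi/Out/A/d, Hi/Out/C/a, Hi/Out/C/c, Hi/Out/C/d} → row (5,8) (5,8) (6,7) (6,7)
{Hi/Stay/B/a} → row (4,3) (0,2) (6,7) (6,7)
{Hi/Stay/B/c} → row (4,3) (8,8) (6,7) (6,7)
{Hi/Stay/B/d} → row (4,3) (1,3) (6,7) (6,7)
{Hi/Stay/A/a} → row (4,6) (0,2) (6,7) (6,7)
{Hi/Stay/A/c} → row (4,6) (8,8) (6,7) (6,7)
{Hi/Stay/A/d} → row (4,6) (1,3) (6,7) (6,7)
{Hi/Stay/C/a} → row (5,2) (0,2) (6,7) (6,7)
{Hi/Stay/C/c} → row (5,2) (8,8) (6,7) (6,7)
{Hi/Stay/C/d} → row (5,2) (1,3) (6,7) (6,7)
{Mid/Out/B/a, Mid/Out/B/c, Mid/Out/B/d, Mid/Out/A/a, Mid/Out/A/c, Mid/Out/A/d, Mid/Out/C/a, Mid/Out/C/c, Mid/Out/C/d, Mid/Stay/B/a, Mid/Stay/B/c, Mid/Stay/B/d, Mid/Stay/A/a, Mid/Stay/A/c, Mid/Stay/A/d, Mid/Stay/C/a, Mid/Stay/C/c, Mid/Stay/C/d} → row (8,3) (8,3) (8,3) (8,3)
That's 11 distinct rows out of 36 strategies.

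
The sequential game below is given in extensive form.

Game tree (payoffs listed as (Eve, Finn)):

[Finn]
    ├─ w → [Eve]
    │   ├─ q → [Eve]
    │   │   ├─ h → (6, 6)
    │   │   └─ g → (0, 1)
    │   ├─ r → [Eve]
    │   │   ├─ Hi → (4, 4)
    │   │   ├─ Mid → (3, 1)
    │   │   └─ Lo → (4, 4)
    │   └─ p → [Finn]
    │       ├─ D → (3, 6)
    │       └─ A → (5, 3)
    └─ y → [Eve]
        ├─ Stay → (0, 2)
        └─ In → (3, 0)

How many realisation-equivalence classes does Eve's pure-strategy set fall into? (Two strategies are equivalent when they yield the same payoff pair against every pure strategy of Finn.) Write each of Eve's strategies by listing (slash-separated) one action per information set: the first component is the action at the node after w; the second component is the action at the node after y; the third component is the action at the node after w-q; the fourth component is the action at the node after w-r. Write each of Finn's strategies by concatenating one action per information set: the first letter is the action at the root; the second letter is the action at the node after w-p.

10

Eve has 36 pure strategies: q/Stay/h/Hi, q/Stay/h/Mid, q/Stay/h/Lo, q/Stay/g/Hi, q/Stay/g/Mid, q/Stay/g/Lo, q/In/h/Hi, q/In/h/Mid, q/In/h/Lo, q/In/g/Hi, q/In/g/Mid, q/In/g/Lo, r/Stay/h/Hi, r/Stay/h/Mid, r/Stay/h/Lo, r/Stay/g/Hi, r/Stay/g/Mid, r/Stay/g/Lo, r/In/h/Hi, r/In/h/Mid, r/In/h/Lo, r/In/g/Hi, r/In/g/Mid, r/In/g/Lo, p/Stay/h/Hi, p/Stay/h/Mid, p/Stay/h/Lo, p/Stay/g/Hi, p/Stay/g/Mid, p/Stay/g/Lo, p/In/h/Hi, p/In/h/Mid, p/In/h/Lo, p/In/g/Hi, p/In/g/Mid, p/In/g/Lo. Columns: wD, wA, yD, yA.
{q/Stay/h/Hi, q/Stay/h/Mid, q/Stay/h/Lo} → row (6,6) (6,6) (0,2) (0,2)
{q/Stay/g/Hi, q/Stay/g/Mid, q/Stay/g/Lo} → row (0,1) (0,1) (0,2) (0,2)
{q/In/h/Hi, q/In/h/Mid, q/In/h/Lo} → row (6,6) (6,6) (3,0) (3,0)
{q/In/g/Hi, q/In/g/Mid, q/In/g/Lo} → row (0,1) (0,1) (3,0) (3,0)
{r/Stay/h/Hi, r/Stay/h/Lo, r/Stay/g/Hi, r/Stay/g/Lo} → row (4,4) (4,4) (0,2) (0,2)
{r/Stay/h/Mid, r/Stay/g/Mid} → row (3,1) (3,1) (0,2) (0,2)
{r/In/h/Hi, r/In/h/Lo, r/In/g/Hi, r/In/g/Lo} → row (4,4) (4,4) (3,0) (3,0)
{r/In/h/Mid, r/In/g/Mid} → row (3,1) (3,1) (3,0) (3,0)
{p/Stay/h/Hi, p/Stay/h/Mid, p/Stay/h/Lo, p/Stay/g/Hi, p/Stay/g/Mid, p/Stay/g/Lo} → row (3,6) (5,3) (0,2) (0,2)
{p/In/h/Hi, p/In/h/Mid, p/In/h/Lo, p/In/g/Hi, p/In/g/Mid, p/In/g/Lo} → row (3,6) (5,3) (3,0) (3,0)
That's 10 distinct rows out of 36 strategies.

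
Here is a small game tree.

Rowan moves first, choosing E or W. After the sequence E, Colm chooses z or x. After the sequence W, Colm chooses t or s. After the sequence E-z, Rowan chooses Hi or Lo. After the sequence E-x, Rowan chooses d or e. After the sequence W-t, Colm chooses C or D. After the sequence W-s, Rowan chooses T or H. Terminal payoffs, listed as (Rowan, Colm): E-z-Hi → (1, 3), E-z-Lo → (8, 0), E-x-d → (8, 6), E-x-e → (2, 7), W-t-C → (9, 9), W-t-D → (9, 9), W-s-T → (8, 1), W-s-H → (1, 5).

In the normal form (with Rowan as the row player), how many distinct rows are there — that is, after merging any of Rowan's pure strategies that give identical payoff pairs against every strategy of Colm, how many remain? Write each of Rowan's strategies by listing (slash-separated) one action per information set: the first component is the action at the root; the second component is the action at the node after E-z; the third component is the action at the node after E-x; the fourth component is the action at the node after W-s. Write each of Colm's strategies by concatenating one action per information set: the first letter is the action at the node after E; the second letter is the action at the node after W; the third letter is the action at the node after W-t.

6

Rowan has 16 pure strategies: E/Hi/d/T, E/Hi/d/H, E/Hi/e/T, E/Hi/e/H, E/Lo/d/T, E/Lo/d/H, E/Lo/e/T, E/Lo/e/H, W/Hi/d/T, W/Hi/d/H, W/Hi/e/T, W/Hi/e/H, W/Lo/d/T, W/Lo/d/H, W/Lo/e/T, W/Lo/e/H. Columns: ztC, ztD, zsC, zsD, xtC, xtD, xsC, xsD.
{E/Hi/d/T, E/Hi/d/H} → row (1,3) (1,3) (1,3) (1,3) (8,6) (8,6) (8,6) (8,6)
{E/Hi/e/T, E/Hi/e/H} → row (1,3) (1,3) (1,3) (1,3) (2,7) (2,7) (2,7) (2,7)
{E/Lo/d/T, E/Lo/d/H} → row (8,0) (8,0) (8,0) (8,0) (8,6) (8,6) (8,6) (8,6)
{E/Lo/e/T, E/Lo/e/H} → row (8,0) (8,0) (8,0) (8,0) (2,7) (2,7) (2,7) (2,7)
{W/Hi/d/T, W/Hi/e/T, W/Lo/d/T, W/Lo/e/T} → row (9,9) (9,9) (8,1) (8,1) (9,9) (9,9) (8,1) (8,1)
{W/Hi/d/H, W/Hi/e/H, W/Lo/d/H, W/Lo/e/H} → row (9,9) (9,9) (1,5) (1,5) (9,9) (9,9) (1,5) (1,5)
That's 6 distinct rows out of 16 strategies.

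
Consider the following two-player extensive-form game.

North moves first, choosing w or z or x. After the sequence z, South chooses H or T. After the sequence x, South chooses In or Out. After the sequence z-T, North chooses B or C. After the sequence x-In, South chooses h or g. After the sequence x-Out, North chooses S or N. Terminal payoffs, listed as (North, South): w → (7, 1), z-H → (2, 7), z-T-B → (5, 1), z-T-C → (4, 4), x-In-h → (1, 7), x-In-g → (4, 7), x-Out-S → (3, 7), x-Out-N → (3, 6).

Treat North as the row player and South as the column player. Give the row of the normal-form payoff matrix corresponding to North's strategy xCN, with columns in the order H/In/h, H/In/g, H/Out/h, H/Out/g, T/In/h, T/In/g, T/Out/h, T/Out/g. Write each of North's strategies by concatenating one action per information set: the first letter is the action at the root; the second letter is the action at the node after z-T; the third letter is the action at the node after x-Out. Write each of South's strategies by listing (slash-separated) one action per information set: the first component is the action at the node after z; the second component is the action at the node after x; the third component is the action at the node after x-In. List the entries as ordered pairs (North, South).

vs H/In/h: North plays x → South plays In at [x] → South plays h at [x-In] → (1, 7)
vs H/In/g: North plays x → South plays In at [x] → South plays g at [x-In] → (4, 7)
vs H/Out/h: North plays x → South plays Out at [x] → North plays N at [x-Out] → (3, 6)
vs H/Out/g: North plays x → South plays Out at [x] → North plays N at [x-Out] → (3, 6)
vs T/In/h: North plays x → South plays In at [x] → South plays h at [x-In] → (1, 7)
vs T/In/g: North plays x → South plays In at [x] → South plays g at [x-In] → (4, 7)
vs T/Out/h: North plays x → South plays Out at [x] → North plays N at [x-Out] → (3, 6)
vs T/Out/g: North plays x → South plays Out at [x] → North plays N at [x-Out] → (3, 6)

(1,7) (4,7) (3,6) (3,6) (1,7) (4,7) (3,6) (3,6)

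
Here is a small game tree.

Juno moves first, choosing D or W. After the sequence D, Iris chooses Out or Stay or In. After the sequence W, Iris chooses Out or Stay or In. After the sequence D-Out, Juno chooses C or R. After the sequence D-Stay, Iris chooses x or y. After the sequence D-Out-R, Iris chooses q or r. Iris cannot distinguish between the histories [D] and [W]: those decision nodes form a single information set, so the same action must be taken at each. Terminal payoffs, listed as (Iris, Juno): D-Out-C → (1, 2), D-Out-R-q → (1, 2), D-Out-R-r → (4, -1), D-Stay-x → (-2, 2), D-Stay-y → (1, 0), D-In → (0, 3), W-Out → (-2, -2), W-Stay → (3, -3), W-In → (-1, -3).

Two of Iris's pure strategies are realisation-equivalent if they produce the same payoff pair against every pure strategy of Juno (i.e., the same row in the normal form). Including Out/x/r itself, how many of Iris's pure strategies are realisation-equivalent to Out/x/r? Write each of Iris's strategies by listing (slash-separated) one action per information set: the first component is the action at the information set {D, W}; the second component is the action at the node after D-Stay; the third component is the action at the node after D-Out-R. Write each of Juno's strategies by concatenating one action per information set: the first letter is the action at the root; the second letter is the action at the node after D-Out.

Row for Out/x/r (columns DC, DR, WC, WR): (1,2) (4,-1) (-2,-2) (-2,-2).
Under Out/x/r, Iris's choice at the node after D-Stay can never be reached regardless of what Juno does, so varying those choices leaves every outcome unchanged.
Holding the reachable choices fixed and varying the unreachable one freely already gives 2 equivalent strategies.
No other strategy reproduces this row, so those 2 are the full class: Out/x/r, Out/y/r.

2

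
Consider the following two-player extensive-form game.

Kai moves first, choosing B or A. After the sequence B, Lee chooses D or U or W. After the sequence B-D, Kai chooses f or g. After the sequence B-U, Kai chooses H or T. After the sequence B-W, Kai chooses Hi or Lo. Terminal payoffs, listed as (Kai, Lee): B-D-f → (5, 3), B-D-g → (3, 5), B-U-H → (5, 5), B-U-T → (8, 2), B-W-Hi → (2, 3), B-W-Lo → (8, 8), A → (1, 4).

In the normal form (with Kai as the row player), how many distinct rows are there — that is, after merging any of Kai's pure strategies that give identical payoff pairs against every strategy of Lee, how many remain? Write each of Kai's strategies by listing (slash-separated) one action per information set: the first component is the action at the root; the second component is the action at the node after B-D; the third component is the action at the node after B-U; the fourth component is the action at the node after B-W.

Kai has 16 pure strategies: B/f/H/Hi, B/f/H/Lo, B/f/T/Hi, B/f/T/Lo, B/g/H/Hi, B/g/H/Lo, B/g/T/Hi, B/g/T/Lo, A/f/H/Hi, A/f/H/Lo, A/f/T/Hi, A/f/T/Lo, A/g/H/Hi, A/g/H/Lo, A/g/T/Hi, A/g/T/Lo. Columns: D, U, W.
{B/f/H/Hi} → row (5,3) (5,5) (2,3)
{B/f/H/Lo} → row (5,3) (5,5) (8,8)
{B/f/T/Hi} → row (5,3) (8,2) (2,3)
{B/f/T/Lo} → row (5,3) (8,2) (8,8)
{B/g/H/Hi} → row (3,5) (5,5) (2,3)
{B/g/H/Lo} → row (3,5) (5,5) (8,8)
{B/g/T/Hi} → row (3,5) (8,2) (2,3)
{B/g/T/Lo} → row (3,5) (8,2) (8,8)
{A/f/H/Hi, A/f/H/Lo, A/f/T/Hi, A/f/T/Lo, A/g/H/Hi, A/g/H/Lo, A/g/T/Hi, A/g/T/Lo} → row (1,4) (1,4) (1,4)
That's 9 distinct rows out of 16 strategies.

9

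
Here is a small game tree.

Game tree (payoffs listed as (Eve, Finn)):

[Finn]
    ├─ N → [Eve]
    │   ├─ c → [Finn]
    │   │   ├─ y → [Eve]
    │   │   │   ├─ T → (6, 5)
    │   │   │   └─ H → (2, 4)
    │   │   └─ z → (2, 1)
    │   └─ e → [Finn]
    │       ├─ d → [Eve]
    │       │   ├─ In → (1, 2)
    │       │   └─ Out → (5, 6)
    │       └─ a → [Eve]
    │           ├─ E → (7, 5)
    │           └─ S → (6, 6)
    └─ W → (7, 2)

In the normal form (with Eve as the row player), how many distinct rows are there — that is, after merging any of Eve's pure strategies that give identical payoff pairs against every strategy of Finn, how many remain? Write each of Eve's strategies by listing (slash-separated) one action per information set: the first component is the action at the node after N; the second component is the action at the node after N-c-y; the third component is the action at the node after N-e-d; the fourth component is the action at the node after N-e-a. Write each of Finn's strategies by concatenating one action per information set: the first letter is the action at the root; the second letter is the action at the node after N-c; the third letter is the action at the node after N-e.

Eve has 16 pure strategies: c/T/In/E, c/T/In/S, c/T/Out/E, c/T/Out/S, c/H/In/E, c/H/In/S, c/H/Out/E, c/H/Out/S, e/T/In/E, e/T/In/S, e/T/Out/E, e/T/Out/S, e/H/In/E, e/H/In/S, e/H/Out/E, e/H/Out/S. Columns: Nyd, Nya, Nzd, Nza, Wyd, Wya, Wzd, Wza.
{c/T/In/E, c/T/In/S, c/T/Out/E, c/T/Out/S} → row (6,5) (6,5) (2,1) (2,1) (7,2) (7,2) (7,2) (7,2)
{c/H/In/E, c/H/In/S, c/H/Out/E, c/H/Out/S} → row (2,4) (2,4) (2,1) (2,1) (7,2) (7,2) (7,2) (7,2)
{e/T/In/E, e/H/In/E} → row (1,2) (7,5) (1,2) (7,5) (7,2) (7,2) (7,2) (7,2)
{e/T/In/S, e/H/In/S} → row (1,2) (6,6) (1,2) (6,6) (7,2) (7,2) (7,2) (7,2)
{e/T/Out/E, e/H/Out/E} → row (5,6) (7,5) (5,6) (7,5) (7,2) (7,2) (7,2) (7,2)
{e/T/Out/S, e/H/Out/S} → row (5,6) (6,6) (5,6) (6,6) (7,2) (7,2) (7,2) (7,2)
That's 6 distinct rows out of 16 strategies.

6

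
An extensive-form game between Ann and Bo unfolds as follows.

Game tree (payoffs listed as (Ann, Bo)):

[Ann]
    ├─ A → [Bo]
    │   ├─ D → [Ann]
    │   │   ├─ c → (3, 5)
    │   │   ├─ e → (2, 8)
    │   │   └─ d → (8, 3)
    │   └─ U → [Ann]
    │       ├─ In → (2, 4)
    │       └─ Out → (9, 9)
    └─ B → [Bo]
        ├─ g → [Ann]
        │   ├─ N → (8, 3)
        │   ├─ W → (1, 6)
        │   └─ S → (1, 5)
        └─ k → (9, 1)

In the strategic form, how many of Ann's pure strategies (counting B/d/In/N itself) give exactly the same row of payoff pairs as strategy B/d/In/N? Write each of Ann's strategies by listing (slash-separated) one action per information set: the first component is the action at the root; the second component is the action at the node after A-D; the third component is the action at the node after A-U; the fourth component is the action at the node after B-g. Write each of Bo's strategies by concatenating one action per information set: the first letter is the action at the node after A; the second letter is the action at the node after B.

Row for B/d/In/N (columns Dg, Dk, Ug, Uk): (8,3) (9,1) (8,3) (9,1).
Under B/d/In/N, Ann's choice at the node after A-D and at the node after A-U can never be reached regardless of what Bo does, so varying those choices leaves every outcome unchanged.
Holding the reachable choices fixed and varying the unreachable ones freely already gives 3 × 2 = 6 equivalent strategies.
No other strategy reproduces this row, so those 6 are the full class: B/c/In/N, B/c/Out/N, B/e/In/N, B/e/Out/N, B/d/In/N, B/d/Out/N.

6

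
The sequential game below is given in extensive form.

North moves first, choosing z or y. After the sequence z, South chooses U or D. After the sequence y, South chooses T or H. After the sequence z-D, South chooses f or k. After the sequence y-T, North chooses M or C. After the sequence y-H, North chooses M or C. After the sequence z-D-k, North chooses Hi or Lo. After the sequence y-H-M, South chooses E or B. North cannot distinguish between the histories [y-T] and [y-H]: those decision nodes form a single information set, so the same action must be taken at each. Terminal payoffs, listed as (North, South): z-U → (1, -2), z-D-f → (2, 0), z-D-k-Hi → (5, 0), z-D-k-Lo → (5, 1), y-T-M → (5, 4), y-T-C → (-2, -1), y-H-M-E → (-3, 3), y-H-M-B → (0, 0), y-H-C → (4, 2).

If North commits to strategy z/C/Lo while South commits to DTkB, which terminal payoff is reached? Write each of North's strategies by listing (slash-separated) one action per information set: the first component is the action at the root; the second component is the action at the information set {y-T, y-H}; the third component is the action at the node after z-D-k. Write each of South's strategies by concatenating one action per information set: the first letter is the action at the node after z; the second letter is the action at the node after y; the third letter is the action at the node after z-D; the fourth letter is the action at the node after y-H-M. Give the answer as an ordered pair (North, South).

(5, 1)

Trace the play path from the root:
  North plays z
  South plays D at [z]
  South plays k at [z-D]
  North plays Lo at [z-D-k]
→ terminal payoff (5, 1).
(North's choice at the information set {y-T, y-H} is never reached on this path, so it doesn't affect the outcome.)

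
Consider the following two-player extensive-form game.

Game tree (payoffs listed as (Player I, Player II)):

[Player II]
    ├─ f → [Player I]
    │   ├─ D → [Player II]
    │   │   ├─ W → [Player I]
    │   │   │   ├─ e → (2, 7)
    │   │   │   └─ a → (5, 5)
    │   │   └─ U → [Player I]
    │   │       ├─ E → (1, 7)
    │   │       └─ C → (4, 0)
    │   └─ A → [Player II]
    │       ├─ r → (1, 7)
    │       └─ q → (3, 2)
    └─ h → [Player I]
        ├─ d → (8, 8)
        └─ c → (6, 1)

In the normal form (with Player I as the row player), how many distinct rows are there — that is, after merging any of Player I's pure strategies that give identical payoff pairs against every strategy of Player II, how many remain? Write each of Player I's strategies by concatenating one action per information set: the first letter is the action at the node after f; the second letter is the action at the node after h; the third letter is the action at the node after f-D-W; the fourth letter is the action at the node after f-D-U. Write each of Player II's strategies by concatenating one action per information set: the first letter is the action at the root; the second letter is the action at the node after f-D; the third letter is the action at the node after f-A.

10

Player I has 16 pure strategies: DdeE, DdeC, DdaE, DdaC, DceE, DceC, DcaE, DcaC, AdeE, AdeC, AdaE, AdaC, AceE, AceC, AcaE, AcaC. Columns: fWr, fWq, fUr, fUq, hWr, hWq, hUr, hUq.
{DdeE} → row (2,7) (2,7) (1,7) (1,7) (8,8) (8,8) (8,8) (8,8)
{DdeC} → row (2,7) (2,7) (4,0) (4,0) (8,8) (8,8) (8,8) (8,8)
{DdaE} → row (5,5) (5,5) (1,7) (1,7) (8,8) (8,8) (8,8) (8,8)
{DdaC} → row (5,5) (5,5) (4,0) (4,0) (8,8) (8,8) (8,8) (8,8)
{DceE} → row (2,7) (2,7) (1,7) (1,7) (6,1) (6,1) (6,1) (6,1)
{DceC} → row (2,7) (2,7) (4,0) (4,0) (6,1) (6,1) (6,1) (6,1)
{DcaE} → row (5,5) (5,5) (1,7) (1,7) (6,1) (6,1) (6,1) (6,1)
{DcaC} → row (5,5) (5,5) (4,0) (4,0) (6,1) (6,1) (6,1) (6,1)
{AdeE, AdeC, AdaE, AdaC} → row (1,7) (3,2) (1,7) (3,2) (8,8) (8,8) (8,8) (8,8)
{AceE, AceC, AcaE, AcaC} → row (1,7) (3,2) (1,7) (3,2) (6,1) (6,1) (6,1) (6,1)
That's 10 distinct rows out of 16 strategies.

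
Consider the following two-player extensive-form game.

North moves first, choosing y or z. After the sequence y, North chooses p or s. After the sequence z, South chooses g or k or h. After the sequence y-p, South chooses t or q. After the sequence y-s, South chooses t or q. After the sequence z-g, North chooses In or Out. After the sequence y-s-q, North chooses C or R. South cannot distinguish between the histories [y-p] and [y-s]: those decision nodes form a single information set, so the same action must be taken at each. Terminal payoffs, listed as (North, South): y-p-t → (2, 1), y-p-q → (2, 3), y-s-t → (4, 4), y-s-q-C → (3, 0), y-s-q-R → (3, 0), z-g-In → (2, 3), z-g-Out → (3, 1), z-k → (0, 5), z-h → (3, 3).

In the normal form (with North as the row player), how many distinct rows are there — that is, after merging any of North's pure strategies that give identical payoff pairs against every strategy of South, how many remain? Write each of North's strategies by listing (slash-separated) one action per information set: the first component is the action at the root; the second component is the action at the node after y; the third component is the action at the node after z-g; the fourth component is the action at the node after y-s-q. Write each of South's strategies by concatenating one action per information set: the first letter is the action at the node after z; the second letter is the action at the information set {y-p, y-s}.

4

North has 16 pure strategies: y/p/In/C, y/p/In/R, y/p/Out/C, y/p/Out/R, y/s/In/C, y/s/In/R, y/s/Out/C, y/s/Out/R, z/p/In/C, z/p/In/R, z/p/Out/C, z/p/Out/R, z/s/In/C, z/s/In/R, z/s/Out/C, z/s/Out/R. Columns: gt, gq, kt, kq, ht, hq.
{y/p/In/C, y/p/In/R, y/p/Out/C, y/p/Out/R} → row (2,1) (2,3) (2,1) (2,3) (2,1) (2,3)
{y/s/In/C, y/s/In/R, y/s/Out/C, y/s/Out/R} → row (4,4) (3,0) (4,4) (3,0) (4,4) (3,0)
{z/p/In/C, z/p/In/R, z/s/In/C, z/s/In/R} → row (2,3) (2,3) (0,5) (0,5) (3,3) (3,3)
{z/p/Out/C, z/p/Out/R, z/s/Out/C, z/s/Out/R} → row (3,1) (3,1) (0,5) (0,5) (3,3) (3,3)
That's 4 distinct rows out of 16 strategies.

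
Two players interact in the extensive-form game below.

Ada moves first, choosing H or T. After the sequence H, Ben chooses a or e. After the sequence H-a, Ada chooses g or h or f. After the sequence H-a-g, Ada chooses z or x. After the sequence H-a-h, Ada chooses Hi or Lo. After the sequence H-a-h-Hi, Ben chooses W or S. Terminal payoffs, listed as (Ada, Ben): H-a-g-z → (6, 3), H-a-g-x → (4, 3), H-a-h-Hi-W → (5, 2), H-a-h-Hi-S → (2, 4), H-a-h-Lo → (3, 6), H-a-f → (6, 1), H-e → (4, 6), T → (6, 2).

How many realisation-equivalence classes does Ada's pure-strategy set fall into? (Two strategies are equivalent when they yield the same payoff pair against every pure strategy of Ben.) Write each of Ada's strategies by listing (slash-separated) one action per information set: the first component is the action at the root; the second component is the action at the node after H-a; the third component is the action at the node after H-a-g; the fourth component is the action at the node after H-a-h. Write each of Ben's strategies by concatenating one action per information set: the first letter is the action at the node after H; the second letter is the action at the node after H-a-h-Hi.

6

Ada has 24 pure strategies: H/g/z/Hi, H/g/z/Lo, H/g/x/Hi, H/g/x/Lo, H/h/z/Hi, H/h/z/Lo, H/h/x/Hi, H/h/x/Lo, H/f/z/Hi, H/f/z/Lo, H/f/x/Hi, H/f/x/Lo, T/g/z/Hi, T/g/z/Lo, T/g/x/Hi, T/g/x/Lo, T/h/z/Hi, T/h/z/Lo, T/h/x/Hi, T/h/x/Lo, T/f/z/Hi, T/f/z/Lo, T/f/x/Hi, T/f/x/Lo. Columns: aW, aS, eW, eS.
{H/g/z/Hi, H/g/z/Lo} → row (6,3) (6,3) (4,6) (4,6)
{H/g/x/Hi, H/g/x/Lo} → row (4,3) (4,3) (4,6) (4,6)
{H/h/z/Hi, H/h/x/Hi} → row (5,2) (2,4) (4,6) (4,6)
{H/h/z/Lo, H/h/x/Lo} → row (3,6) (3,6) (4,6) (4,6)
{H/f/z/Hi, H/f/z/Lo, H/f/x/Hi, H/f/x/Lo} → row (6,1) (6,1) (4,6) (4,6)
{T/g/z/Hi, T/g/z/Lo, T/g/x/Hi, T/g/x/Lo, T/h/z/Hi, T/h/z/Lo, T/h/x/Hi, T/h/x/Lo, T/f/z/Hi, T/f/z/Lo, T/f/x/Hi, T/f/x/Lo} → row (6,2) (6,2) (6,2) (6,2)
That's 6 distinct rows out of 24 strategies.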